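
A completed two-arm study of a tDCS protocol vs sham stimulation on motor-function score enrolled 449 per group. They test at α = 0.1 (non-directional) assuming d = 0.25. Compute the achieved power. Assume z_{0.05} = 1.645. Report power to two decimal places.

For two equal groups, power = Φ(d·√(n/2) − z_{α/2}).
d·√(n/2) = 0.25 × √(449/2) = 0.25 × 14.983 = 3.746.
z_β = 3.746 − 1.645 = 2.101.
Power = Φ(2.101) = 0.982.

power ≈ 0.98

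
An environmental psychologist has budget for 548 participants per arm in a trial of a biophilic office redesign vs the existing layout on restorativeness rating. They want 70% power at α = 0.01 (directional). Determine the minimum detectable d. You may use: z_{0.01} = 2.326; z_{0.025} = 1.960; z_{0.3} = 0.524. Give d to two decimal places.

For two independent groups of n = 548 each: d_min = (z_{α} + z_β)·√(2/n).
z-sum = 2.326 + 0.524 = 2.850.
d_min = 2.850 × √(2/548) = 2.850 × 0.0604 = 0.172.

d_min ≈ 0.17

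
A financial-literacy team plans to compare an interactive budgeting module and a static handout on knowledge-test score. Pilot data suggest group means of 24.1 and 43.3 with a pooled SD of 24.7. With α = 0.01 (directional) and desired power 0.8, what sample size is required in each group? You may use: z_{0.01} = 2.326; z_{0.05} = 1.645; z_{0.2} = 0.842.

Cohen's d = |M₁ − M₂| / SD_pooled = |24.1 − 43.3| / 24.7 = 19.2 / 24.7 = 0.777.
For two independent groups with equal n: n = 2·((z_{α} + z_β) / d)².
z_{α} + z_β = 2.326 + 0.842 = 3.168.
n = 2 × (3.168 / 0.777)² = 2 × 4.077² = 2 × 16.62 = 33.2.
Round up to the next whole participant.

n = 34 per group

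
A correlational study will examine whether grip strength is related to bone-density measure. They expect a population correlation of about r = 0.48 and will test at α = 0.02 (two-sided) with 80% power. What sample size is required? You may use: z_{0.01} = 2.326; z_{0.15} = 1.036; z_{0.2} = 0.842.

n = 40

Fisher's z: C = ½·ln((1+r)/(1−r)) = ½·ln(2.8462) = 0.5230.
n = ((z_{α/2} + z_β)/C)² + 3.
(2.326 + 0.842) / 0.5230 = 3.168 / 0.5230 = 6.057.
n = 6.057² + 3 = 36.69 + 3 = 39.7.
Round up.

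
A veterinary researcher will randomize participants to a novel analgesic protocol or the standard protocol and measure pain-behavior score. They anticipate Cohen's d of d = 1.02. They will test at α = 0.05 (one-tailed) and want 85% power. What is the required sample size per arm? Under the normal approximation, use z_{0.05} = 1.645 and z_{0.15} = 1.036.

For two independent groups with equal n: n = 2·((z_{α} + z_β) / d)².
z_{α} + z_β = 1.645 + 1.036 = 2.681.
n = 2 × (2.681 / 1.02)² = 2 × 2.628² = 2 × 6.91 = 13.8.
Round up to the next whole participant.

n = 14 per group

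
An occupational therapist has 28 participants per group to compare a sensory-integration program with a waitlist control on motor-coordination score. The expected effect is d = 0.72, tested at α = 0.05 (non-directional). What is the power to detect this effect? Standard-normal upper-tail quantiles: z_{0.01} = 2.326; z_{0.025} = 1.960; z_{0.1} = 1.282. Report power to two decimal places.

power ≈ 0.77

For two equal groups, power = Φ(d·√(n/2) − z_{α/2}).
d·√(n/2) = 0.72 × √(28/2) = 0.72 × 3.742 = 2.694.
z_β = 2.694 − 1.960 = 0.734.
Power = Φ(0.734) = 0.769.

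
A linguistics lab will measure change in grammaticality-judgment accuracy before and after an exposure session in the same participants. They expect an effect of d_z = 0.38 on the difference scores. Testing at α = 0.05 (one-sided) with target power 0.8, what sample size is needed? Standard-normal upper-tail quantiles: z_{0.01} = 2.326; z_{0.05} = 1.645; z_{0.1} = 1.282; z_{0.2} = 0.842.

For a paired (one-sample on differences) test: n = ((z_{α} + z_β) / d)².
z_{α} + z_β = 1.645 + 0.842 = 2.487.
n = (2.487 / 0.38)² = 6.545² = 42.83.
Round up.

n = 43 pairs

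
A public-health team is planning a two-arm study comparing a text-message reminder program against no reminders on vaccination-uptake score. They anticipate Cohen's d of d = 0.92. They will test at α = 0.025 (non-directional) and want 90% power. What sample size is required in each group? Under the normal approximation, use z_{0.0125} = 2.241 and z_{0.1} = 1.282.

n = 30 per group

For two independent groups with equal n: n = 2·((z_{α/2} + z_β) / d)².
z_{α/2} + z_β = 2.241 + 1.282 = 3.523.
n = 2 × (3.523 / 0.92)² = 2 × 3.829² = 2 × 14.66 = 29.3.
Round up to the next whole participant.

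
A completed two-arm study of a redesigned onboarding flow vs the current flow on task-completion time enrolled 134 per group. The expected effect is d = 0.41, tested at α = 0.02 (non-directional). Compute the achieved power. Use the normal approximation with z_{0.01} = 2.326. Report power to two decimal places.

power ≈ 0.85

For two equal groups, power = Φ(d·√(n/2) − z_{α/2}).
d·√(n/2) = 0.41 × √(134/2) = 0.41 × 8.185 = 3.356.
z_β = 3.356 − 2.326 = 1.030.
Power = Φ(1.030) = 0.848.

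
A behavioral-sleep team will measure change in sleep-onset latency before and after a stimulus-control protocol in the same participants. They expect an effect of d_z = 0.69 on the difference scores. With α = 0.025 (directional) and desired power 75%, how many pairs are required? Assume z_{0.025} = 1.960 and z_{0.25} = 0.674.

n = 15 pairs

For a paired (one-sample on differences) test: n = ((z_{α} + z_β) / d)².
z_{α} + z_β = 1.960 + 0.674 = 2.634.
n = (2.634 / 0.69)² = 3.817² = 14.57.
Round up.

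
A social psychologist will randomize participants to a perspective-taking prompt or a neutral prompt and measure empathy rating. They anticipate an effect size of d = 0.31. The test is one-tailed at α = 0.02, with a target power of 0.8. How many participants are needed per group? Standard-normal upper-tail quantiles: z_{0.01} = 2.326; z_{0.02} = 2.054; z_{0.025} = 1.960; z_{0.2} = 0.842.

n = 175 per group

For two independent groups with equal n: n = 2·((z_{α} + z_β) / d)².
z_{α} + z_β = 2.054 + 0.842 = 2.896.
n = 2 × (2.896 / 0.31)² = 2 × 9.342² = 2 × 87.27 = 174.5.
Round up to the next whole participant.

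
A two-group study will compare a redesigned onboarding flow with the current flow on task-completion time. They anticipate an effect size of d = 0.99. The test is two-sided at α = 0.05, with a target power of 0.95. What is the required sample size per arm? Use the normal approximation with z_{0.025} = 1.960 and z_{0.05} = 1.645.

For two independent groups with equal n: n = 2·((z_{α/2} + z_β) / d)².
z_{α/2} + z_β = 1.960 + 1.645 = 3.605.
n = 2 × (3.605 / 0.99)² = 2 × 3.641² = 2 × 13.26 = 26.5.
Round up to the next whole participant.

n = 27 per group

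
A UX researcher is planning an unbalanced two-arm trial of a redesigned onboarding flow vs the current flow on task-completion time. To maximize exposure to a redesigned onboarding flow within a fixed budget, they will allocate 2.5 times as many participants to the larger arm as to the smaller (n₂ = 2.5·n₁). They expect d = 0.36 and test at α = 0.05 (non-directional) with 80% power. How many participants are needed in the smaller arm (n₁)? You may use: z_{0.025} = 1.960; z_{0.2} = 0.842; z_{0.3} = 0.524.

With allocation ratio k = n₂/n₁ = 2.5, Var(x̄₁−x̄₂) = σ²(1/n₁ + 1/(k·n₁)) = σ²·(k+1)/(k·n₁).
So n₁ = (1 + 1/k)·((z_{α/2} + z_β)/d)² = 1.400 × (2.802/0.36)².
n₁ = 1.400 × 60.58 = 84.8.
Round up: n₁ = 85, giving n₂ = ⌈2.5 × 85⌉ = ⌈212.5⌉ = 213.

n₁ = 85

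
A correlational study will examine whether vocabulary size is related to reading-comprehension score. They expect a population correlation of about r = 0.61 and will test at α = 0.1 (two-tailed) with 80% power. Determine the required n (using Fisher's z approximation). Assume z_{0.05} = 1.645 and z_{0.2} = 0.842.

n = 16

Fisher's z: C = ½·ln((1+r)/(1−r)) = ½·ln(4.1282) = 0.7089.
n = ((z_{α/2} + z_β)/C)² + 3.
(1.645 + 0.842) / 0.7089 = 2.487 / 0.7089 = 3.508.
n = 3.508² + 3 = 12.31 + 3 = 15.3.
Round up.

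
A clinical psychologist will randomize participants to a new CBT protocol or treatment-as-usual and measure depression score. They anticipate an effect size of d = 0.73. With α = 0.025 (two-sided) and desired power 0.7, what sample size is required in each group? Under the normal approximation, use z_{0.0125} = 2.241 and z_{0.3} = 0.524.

For two independent groups with equal n: n = 2·((z_{α/2} + z_β) / d)².
z_{α/2} + z_β = 2.241 + 0.524 = 2.765.
n = 2 × (2.765 / 0.73)² = 2 × 3.788² = 2 × 14.35 = 28.7.
Round up to the next whole participant.

n = 29 per group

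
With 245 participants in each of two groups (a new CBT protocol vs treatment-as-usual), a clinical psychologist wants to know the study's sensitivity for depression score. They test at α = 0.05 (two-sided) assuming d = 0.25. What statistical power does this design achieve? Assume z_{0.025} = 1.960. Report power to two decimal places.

power ≈ 0.79

For two equal groups, power = Φ(d·√(n/2) − z_{α/2}).
d·√(n/2) = 0.25 × √(245/2) = 0.25 × 11.068 = 2.767.
z_β = 2.767 − 1.960 = 0.807.
Power = Φ(0.807) = 0.790.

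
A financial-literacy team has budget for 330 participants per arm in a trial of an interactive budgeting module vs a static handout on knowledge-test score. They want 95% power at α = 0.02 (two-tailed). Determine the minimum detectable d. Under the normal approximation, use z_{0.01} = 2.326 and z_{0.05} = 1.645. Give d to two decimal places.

For two independent groups of n = 330 each: d_min = (z_{α/2} + z_β)·√(2/n).
z-sum = 2.326 + 1.645 = 3.971.
d_min = 3.971 × √(2/330) = 3.971 × 0.0778 = 0.309.

d_min ≈ 0.31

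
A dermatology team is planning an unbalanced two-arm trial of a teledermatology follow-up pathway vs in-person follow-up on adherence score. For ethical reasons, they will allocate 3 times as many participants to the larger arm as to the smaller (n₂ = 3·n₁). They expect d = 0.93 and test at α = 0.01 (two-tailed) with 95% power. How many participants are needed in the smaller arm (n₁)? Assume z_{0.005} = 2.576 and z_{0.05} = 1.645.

With allocation ratio k = n₂/n₁ = 3, Var(x̄₁−x̄₂) = σ²(1/n₁ + 1/(k·n₁)) = σ²·(k+1)/(k·n₁).
So n₁ = (1 + 1/k)·((z_{α/2} + z_β)/d)² = 1.333 × (4.221/0.93)².
n₁ = 1.333 × 20.60 = 27.5.
Round up: n₁ = 28, giving n₂ = 3 × 28 = 84.

n₁ = 28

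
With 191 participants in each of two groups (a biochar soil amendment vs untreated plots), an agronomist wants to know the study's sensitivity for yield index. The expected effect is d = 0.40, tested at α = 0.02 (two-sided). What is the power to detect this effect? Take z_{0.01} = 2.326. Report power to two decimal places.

For two equal groups, power = Φ(d·√(n/2) − z_{α/2}).
d·√(n/2) = 0.40 × √(191/2) = 0.40 × 9.772 = 3.909.
z_β = 3.909 − 2.326 = 1.583.
Power = Φ(1.583) = 0.943.

power ≈ 0.94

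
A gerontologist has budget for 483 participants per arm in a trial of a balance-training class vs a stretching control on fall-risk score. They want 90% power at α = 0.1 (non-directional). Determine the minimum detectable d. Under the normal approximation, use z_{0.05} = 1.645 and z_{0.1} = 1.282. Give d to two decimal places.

d_min ≈ 0.19

For two independent groups of n = 483 each: d_min = (z_{α/2} + z_β)·√(2/n).
z-sum = 1.645 + 1.282 = 2.927.
d_min = 2.927 × √(2/483) = 2.927 × 0.0643 = 0.188.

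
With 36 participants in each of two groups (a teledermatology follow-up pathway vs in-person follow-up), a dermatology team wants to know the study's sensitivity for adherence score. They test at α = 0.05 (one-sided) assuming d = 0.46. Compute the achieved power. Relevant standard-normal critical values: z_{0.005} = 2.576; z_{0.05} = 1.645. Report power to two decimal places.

For two equal groups, power = Φ(d·√(n/2) − z_{α}).
d·√(n/2) = 0.46 × √(36/2) = 0.46 × 4.243 = 1.952.
z_β = 1.952 − 1.645 = 0.307.
Power = Φ(0.307) = 0.620.

power ≈ 0.62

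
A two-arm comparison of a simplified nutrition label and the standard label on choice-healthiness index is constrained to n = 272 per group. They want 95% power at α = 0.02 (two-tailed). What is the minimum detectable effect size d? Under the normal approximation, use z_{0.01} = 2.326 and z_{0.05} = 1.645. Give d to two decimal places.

d_min ≈ 0.34

For two independent groups of n = 272 each: d_min = (z_{α/2} + z_β)·√(2/n).
z-sum = 2.326 + 1.645 = 3.971.
d_min = 3.971 × √(2/272) = 3.971 × 0.0857 = 0.341.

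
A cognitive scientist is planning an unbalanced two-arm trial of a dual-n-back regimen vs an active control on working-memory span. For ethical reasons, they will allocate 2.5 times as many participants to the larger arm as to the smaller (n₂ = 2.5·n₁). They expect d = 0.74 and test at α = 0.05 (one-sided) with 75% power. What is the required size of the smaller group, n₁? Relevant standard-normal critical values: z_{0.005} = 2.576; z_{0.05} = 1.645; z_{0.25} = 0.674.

With allocation ratio k = n₂/n₁ = 2.5, Var(x̄₁−x̄₂) = σ²(1/n₁ + 1/(k·n₁)) = σ²·(k+1)/(k·n₁).
So n₁ = (1 + 1/k)·((z_{α} + z_β)/d)² = 1.400 × (2.319/0.74)².
n₁ = 1.400 × 9.82 = 13.7.
Round up: n₁ = 14, giving n₂ = 2.5 × 14 = 35.

n₁ = 14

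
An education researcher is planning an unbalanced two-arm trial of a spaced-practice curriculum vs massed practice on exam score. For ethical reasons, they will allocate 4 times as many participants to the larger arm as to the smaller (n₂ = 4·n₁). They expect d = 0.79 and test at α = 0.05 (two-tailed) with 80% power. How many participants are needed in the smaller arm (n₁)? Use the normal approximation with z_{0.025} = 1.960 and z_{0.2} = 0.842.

With allocation ratio k = n₂/n₁ = 4, Var(x̄₁−x̄₂) = σ²(1/n₁ + 1/(k·n₁)) = σ²·(k+1)/(k·n₁).
So n₁ = (1 + 1/k)·((z_{α/2} + z_β)/d)² = 1.250 × (2.802/0.79)².
n₁ = 1.250 × 12.58 = 15.7.
Round up: n₁ = 16, giving n₂ = 4 × 16 = 64.

n₁ = 16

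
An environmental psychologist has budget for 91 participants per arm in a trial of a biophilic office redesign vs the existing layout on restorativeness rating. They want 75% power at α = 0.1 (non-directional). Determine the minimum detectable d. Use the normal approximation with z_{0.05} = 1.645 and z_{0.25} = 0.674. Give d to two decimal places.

For two independent groups of n = 91 each: d_min = (z_{α/2} + z_β)·√(2/n).
z-sum = 1.645 + 0.674 = 2.319.
d_min = 2.319 × √(2/91) = 2.319 × 0.1482 = 0.344.

d_min ≈ 0.34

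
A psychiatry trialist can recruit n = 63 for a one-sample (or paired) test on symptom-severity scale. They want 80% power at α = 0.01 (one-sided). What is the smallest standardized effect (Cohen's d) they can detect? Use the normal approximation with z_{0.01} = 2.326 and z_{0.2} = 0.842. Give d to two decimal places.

For a single sample (or paired design) of n = 63: d_min = (z_{α} + z_β)/√n.
z-sum = 2.326 + 0.842 = 3.168.
d_min = 3.168 / √63 = 3.168 / 7.937 = 0.399.

d_min ≈ 0.40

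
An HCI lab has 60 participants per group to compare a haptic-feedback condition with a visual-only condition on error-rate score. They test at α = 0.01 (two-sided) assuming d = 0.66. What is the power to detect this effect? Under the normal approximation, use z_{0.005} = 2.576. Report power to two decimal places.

power ≈ 0.85

For two equal groups, power = Φ(d·√(n/2) − z_{α/2}).
d·√(n/2) = 0.66 × √(60/2) = 0.66 × 5.477 = 3.615.
z_β = 3.615 − 2.576 = 1.039.
Power = Φ(1.039) = 0.851.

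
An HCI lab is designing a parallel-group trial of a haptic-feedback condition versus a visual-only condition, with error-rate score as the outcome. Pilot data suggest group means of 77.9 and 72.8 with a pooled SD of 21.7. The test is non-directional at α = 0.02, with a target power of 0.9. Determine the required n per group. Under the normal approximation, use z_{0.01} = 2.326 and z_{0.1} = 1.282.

n = 472 per group

Cohen's d = |M₁ − M₂| / SD_pooled = |77.9 − 72.8| / 21.7 = 5.1 / 21.7 = 0.235.
For two independent groups with equal n: n = 2·((z_{α/2} + z_β) / d)².
z_{α/2} + z_β = 2.326 + 1.282 = 3.608.
n = 2 × (3.608 / 0.235)² = 2 × 15.353² = 2 × 235.72 = 471.4.
Round up to the next whole participant.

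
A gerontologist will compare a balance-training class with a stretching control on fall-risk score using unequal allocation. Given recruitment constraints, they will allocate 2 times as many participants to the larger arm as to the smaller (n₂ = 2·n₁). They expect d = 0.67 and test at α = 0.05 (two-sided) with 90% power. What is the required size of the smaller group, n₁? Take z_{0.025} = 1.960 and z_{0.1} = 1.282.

n₁ = 36

With allocation ratio k = n₂/n₁ = 2, Var(x̄₁−x̄₂) = σ²(1/n₁ + 1/(k·n₁)) = σ²·(k+1)/(k·n₁).
So n₁ = (1 + 1/k)·((z_{α/2} + z_β)/d)² = 1.500 × (3.242/0.67)².
n₁ = 1.500 × 23.41 = 35.1.
Round up: n₁ = 36, giving n₂ = 2 × 36 = 72.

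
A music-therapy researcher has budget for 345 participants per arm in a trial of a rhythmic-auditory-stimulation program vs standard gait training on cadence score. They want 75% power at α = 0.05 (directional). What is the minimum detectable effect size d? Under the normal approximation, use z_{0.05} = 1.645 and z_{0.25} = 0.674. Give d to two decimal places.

For two independent groups of n = 345 each: d_min = (z_{α} + z_β)·√(2/n).
z-sum = 1.645 + 0.674 = 2.319.
d_min = 2.319 × √(2/345) = 2.319 × 0.0761 = 0.177.

d_min ≈ 0.18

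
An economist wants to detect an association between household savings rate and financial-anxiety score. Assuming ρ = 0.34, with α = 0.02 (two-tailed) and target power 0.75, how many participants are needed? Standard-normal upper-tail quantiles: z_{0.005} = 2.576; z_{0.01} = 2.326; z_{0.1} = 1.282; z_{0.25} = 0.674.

Fisher's z: C = ½·ln((1+r)/(1−r)) = ½·ln(2.0303) = 0.3541.
n = ((z_{α/2} + z_β)/C)² + 3.
(2.326 + 0.674) / 0.3541 = 3.000 / 0.3541 = 8.472.
n = 8.472² + 3 = 71.78 + 3 = 74.8.
Round up.

n = 75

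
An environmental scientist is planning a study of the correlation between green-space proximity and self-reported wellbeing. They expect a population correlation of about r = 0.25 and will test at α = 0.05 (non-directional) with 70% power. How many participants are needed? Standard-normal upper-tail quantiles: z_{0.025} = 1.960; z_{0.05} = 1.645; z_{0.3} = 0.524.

Fisher's z: C = ½·ln((1+r)/(1−r)) = ½·ln(1.6667) = 0.2554.
n = ((z_{α/2} + z_β)/C)² + 3.
(1.960 + 0.524) / 0.2554 = 2.484 / 0.2554 = 9.726.
n = 9.726² + 3 = 94.59 + 3 = 97.6.
Round up.

n = 98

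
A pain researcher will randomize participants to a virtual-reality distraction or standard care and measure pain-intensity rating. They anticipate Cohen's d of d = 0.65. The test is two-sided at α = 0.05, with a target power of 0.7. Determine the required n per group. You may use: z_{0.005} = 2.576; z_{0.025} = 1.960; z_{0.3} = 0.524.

n = 30 per group

For two independent groups with equal n: n = 2·((z_{α/2} + z_β) / d)².
z_{α/2} + z_β = 1.960 + 0.524 = 2.484.
n = 2 × (2.484 / 0.65)² = 2 × 3.822² = 2 × 14.60 = 29.2.
Round up to the next whole participant.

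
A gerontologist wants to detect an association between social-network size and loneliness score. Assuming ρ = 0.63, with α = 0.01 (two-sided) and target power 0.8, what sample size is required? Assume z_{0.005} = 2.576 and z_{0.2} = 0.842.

n = 25

Fisher's z: C = ½·ln((1+r)/(1−r)) = ½·ln(4.4054) = 0.7414.
n = ((z_{α/2} + z_β)/C)² + 3.
(2.576 + 0.842) / 0.7414 = 3.418 / 0.7414 = 4.610.
n = 4.610² + 3 = 21.25 + 3 = 24.3.
Round up.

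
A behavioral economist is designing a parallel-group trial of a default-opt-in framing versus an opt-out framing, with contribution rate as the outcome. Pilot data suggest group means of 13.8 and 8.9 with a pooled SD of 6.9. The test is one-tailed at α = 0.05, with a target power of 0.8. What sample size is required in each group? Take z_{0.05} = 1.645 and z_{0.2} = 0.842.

Cohen's d = |M₁ − M₂| / SD_pooled = |13.8 − 8.9| / 6.9 = 4.9 / 6.9 = 0.710.
For two independent groups with equal n: n = 2·((z_{α} + z_β) / d)².
z_{α} + z_β = 1.645 + 0.842 = 2.487.
n = 2 × (2.487 / 0.710)² = 2 × 3.503² = 2 × 12.27 = 24.5.
Round up to the next whole participant.

n = 25 per group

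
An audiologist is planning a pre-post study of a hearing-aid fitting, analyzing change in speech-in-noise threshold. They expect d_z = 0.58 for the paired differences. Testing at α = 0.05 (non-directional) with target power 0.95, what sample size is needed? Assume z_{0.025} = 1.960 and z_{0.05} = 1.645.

n = 39 pairs

For a paired (one-sample on differences) test: n = ((z_{α/2} + z_β) / d)².
z_{α/2} + z_β = 1.960 + 1.645 = 3.605.
n = (3.605 / 0.58)² = 6.216² = 38.63.
Round up.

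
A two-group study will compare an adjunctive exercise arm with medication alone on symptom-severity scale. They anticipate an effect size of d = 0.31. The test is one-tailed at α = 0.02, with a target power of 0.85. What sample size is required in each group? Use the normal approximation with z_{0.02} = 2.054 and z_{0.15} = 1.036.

n = 199 per group

For two independent groups with equal n: n = 2·((z_{α} + z_β) / d)².
z_{α} + z_β = 2.054 + 1.036 = 3.090.
n = 2 × (3.090 / 0.31)² = 2 × 9.968² = 2 × 99.36 = 198.7.
Round up to the next whole participant.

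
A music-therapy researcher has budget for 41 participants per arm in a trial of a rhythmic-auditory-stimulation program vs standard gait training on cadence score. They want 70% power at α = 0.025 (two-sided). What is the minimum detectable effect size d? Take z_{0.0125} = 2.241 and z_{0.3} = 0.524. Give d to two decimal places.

For two independent groups of n = 41 each: d_min = (z_{α/2} + z_β)·√(2/n).
z-sum = 2.241 + 0.524 = 2.765.
d_min = 2.765 × √(2/41) = 2.765 × 0.2209 = 0.611.

d_min ≈ 0.61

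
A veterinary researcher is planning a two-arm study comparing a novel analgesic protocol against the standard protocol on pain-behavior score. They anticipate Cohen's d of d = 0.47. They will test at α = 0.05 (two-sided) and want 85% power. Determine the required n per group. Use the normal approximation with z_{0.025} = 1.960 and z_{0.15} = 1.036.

For two independent groups with equal n: n = 2·((z_{α/2} + z_β) / d)².
z_{α/2} + z_β = 1.960 + 1.036 = 2.996.
n = 2 × (2.996 / 0.47)² = 2 × 6.374² = 2 × 40.63 = 81.3.
Round up to the next whole participant.

n = 82 per group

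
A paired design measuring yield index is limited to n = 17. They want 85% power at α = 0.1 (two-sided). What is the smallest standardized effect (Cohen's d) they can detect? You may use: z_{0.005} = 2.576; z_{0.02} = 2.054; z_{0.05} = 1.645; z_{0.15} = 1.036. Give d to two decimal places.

d_min ≈ 0.65

For a single sample (or paired design) of n = 17: d_min = (z_{α/2} + z_β)/√n.
z-sum = 1.645 + 1.036 = 2.681.
d_min = 2.681 / √17 = 2.681 / 4.123 = 0.650.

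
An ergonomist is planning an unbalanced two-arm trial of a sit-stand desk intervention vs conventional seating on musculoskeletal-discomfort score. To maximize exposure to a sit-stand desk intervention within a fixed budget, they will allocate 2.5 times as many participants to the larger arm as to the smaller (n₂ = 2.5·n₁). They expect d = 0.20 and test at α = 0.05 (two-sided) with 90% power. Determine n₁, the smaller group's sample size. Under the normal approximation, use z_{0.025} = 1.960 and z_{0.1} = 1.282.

n₁ = 368

With allocation ratio k = n₂/n₁ = 2.5, Var(x̄₁−x̄₂) = σ²(1/n₁ + 1/(k·n₁)) = σ²·(k+1)/(k·n₁).
So n₁ = (1 + 1/k)·((z_{α/2} + z_β)/d)² = 1.400 × (3.242/0.20)².
n₁ = 1.400 × 262.76 = 367.9.
Round up: n₁ = 368, giving n₂ = 2.5 × 368 = 920.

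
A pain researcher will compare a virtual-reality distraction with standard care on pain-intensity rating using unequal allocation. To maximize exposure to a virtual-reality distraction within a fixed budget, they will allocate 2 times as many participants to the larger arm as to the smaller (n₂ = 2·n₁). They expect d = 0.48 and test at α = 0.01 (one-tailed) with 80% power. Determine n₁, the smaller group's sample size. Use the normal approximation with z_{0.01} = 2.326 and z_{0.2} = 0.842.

n₁ = 66

With allocation ratio k = n₂/n₁ = 2, Var(x̄₁−x̄₂) = σ²(1/n₁ + 1/(k·n₁)) = σ²·(k+1)/(k·n₁).
So n₁ = (1 + 1/k)·((z_{α} + z_β)/d)² = 1.500 × (3.168/0.48)².
n₁ = 1.500 × 43.56 = 65.3.
Round up: n₁ = 66, giving n₂ = 2 × 66 = 132.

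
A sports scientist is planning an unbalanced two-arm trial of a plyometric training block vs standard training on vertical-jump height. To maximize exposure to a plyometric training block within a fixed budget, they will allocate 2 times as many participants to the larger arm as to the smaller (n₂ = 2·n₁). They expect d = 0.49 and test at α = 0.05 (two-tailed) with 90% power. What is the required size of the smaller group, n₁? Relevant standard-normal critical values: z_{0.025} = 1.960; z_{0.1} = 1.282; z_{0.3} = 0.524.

With allocation ratio k = n₂/n₁ = 2, Var(x̄₁−x̄₂) = σ²(1/n₁ + 1/(k·n₁)) = σ²·(k+1)/(k·n₁).
So n₁ = (1 + 1/k)·((z_{α/2} + z_β)/d)² = 1.500 × (3.242/0.49)².
n₁ = 1.500 × 43.78 = 65.7.
Round up: n₁ = 66, giving n₂ = 2 × 66 = 132.

n₁ = 66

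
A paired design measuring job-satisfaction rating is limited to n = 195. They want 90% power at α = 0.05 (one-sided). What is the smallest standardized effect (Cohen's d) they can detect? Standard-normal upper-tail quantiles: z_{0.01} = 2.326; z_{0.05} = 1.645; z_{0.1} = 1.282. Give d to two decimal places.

d_min ≈ 0.21

For a single sample (or paired design) of n = 195: d_min = (z_{α} + z_β)/√n.
z-sum = 1.645 + 1.282 = 2.927.
d_min = 2.927 / √195 = 2.927 / 13.964 = 0.210.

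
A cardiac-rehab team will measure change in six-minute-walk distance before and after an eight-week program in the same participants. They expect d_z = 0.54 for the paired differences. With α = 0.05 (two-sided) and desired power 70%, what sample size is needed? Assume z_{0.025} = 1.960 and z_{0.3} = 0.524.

n = 22 pairs

For a paired (one-sample on differences) test: n = ((z_{α/2} + z_β) / d)².
z_{α/2} + z_β = 1.960 + 0.524 = 2.484.
n = (2.484 / 0.54)² = 4.600² = 21.16.
Round up.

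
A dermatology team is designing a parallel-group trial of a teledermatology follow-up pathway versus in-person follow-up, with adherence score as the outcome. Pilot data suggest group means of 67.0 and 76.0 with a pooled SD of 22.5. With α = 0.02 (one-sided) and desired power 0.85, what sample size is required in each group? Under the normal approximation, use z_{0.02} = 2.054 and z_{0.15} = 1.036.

n = 120 per group

Cohen's d = |M₁ − M₂| / SD_pooled = |67.0 − 76.0| / 22.5 = 9.0 / 22.5 = 0.400.
For two independent groups with equal n: n = 2·((z_{α} + z_β) / d)².
z_{α} + z_β = 2.054 + 1.036 = 3.090.
n = 2 × (3.090 / 0.400)² = 2 × 7.725² = 2 × 59.68 = 119.4.
Round up to the next whole participant.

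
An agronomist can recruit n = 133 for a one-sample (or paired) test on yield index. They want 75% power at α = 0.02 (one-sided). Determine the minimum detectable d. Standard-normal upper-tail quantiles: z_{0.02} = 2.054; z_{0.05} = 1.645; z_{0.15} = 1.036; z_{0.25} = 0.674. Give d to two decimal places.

For a single sample (or paired design) of n = 133: d_min = (z_{α} + z_β)/√n.
z-sum = 2.054 + 0.674 = 2.728.
d_min = 2.728 / √133 = 2.728 / 11.533 = 0.237.

d_min ≈ 0.24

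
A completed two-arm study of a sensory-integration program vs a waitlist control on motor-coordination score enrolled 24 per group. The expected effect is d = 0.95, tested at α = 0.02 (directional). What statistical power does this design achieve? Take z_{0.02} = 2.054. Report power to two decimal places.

For two equal groups, power = Φ(d·√(n/2) − z_{α}).
d·√(n/2) = 0.95 × √(24/2) = 0.95 × 3.464 = 3.291.
z_β = 3.291 − 2.054 = 1.237.
Power = Φ(1.237) = 0.892.

power ≈ 0.89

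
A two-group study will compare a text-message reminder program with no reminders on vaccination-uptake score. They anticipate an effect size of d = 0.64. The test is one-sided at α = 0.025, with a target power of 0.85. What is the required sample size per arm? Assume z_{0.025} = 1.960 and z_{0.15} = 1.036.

n = 44 per group

For two independent groups with equal n: n = 2·((z_{α} + z_β) / d)².
z_{α} + z_β = 1.960 + 1.036 = 2.996.
n = 2 × (2.996 / 0.64)² = 2 × 4.681² = 2 × 21.91 = 43.8.
Round up to the next whole participant.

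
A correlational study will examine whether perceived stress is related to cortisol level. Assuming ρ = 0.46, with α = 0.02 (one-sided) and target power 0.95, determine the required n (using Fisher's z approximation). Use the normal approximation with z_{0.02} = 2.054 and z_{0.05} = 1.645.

Fisher's z: C = ½·ln((1+r)/(1−r)) = ½·ln(2.7037) = 0.4973.
n = ((z_{α} + z_β)/C)² + 3.
(2.054 + 1.645) / 0.4973 = 3.699 / 0.4973 = 7.438.
n = 7.438² + 3 = 55.33 + 3 = 58.3.
Round up.

n = 59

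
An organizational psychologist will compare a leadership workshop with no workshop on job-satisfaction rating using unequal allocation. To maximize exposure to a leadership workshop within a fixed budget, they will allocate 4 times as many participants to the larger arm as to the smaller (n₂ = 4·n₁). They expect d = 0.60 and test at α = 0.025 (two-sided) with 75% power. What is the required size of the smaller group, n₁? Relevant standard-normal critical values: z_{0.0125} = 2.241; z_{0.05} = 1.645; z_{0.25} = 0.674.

n₁ = 30

With allocation ratio k = n₂/n₁ = 4, Var(x̄₁−x̄₂) = σ²(1/n₁ + 1/(k·n₁)) = σ²·(k+1)/(k·n₁).
So n₁ = (1 + 1/k)·((z_{α/2} + z_β)/d)² = 1.250 × (2.915/0.60)².
n₁ = 1.250 × 23.60 = 29.5.
Round up: n₁ = 30, giving n₂ = 4 × 30 = 120.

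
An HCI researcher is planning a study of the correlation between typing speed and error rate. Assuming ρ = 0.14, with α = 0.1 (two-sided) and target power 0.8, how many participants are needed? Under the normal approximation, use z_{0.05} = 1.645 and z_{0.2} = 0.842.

n = 315

Fisher's z: C = ½·ln((1+r)/(1−r)) = ½·ln(1.3256) = 0.1409.
n = ((z_{α/2} + z_β)/C)² + 3.
(1.645 + 0.842) / 0.1409 = 2.487 / 0.1409 = 17.651.
n = 17.651² + 3 = 311.55 + 3 = 314.6.
Round up.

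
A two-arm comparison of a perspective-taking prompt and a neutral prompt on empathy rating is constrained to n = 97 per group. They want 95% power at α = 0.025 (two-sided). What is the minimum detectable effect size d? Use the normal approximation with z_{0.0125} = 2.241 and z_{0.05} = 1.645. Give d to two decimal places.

For two independent groups of n = 97 each: d_min = (z_{α/2} + z_β)·√(2/n).
z-sum = 2.241 + 1.645 = 3.886.
d_min = 3.886 × √(2/97) = 3.886 × 0.1436 = 0.558.

d_min ≈ 0.56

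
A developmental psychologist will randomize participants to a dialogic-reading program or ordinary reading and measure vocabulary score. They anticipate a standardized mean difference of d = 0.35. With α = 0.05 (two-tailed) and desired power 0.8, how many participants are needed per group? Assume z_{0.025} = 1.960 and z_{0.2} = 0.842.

n = 129 per group

For two independent groups with equal n: n = 2·((z_{α/2} + z_β) / d)².
z_{α/2} + z_β = 1.960 + 0.842 = 2.802.
n = 2 × (2.802 / 0.35)² = 2 × 8.006² = 2 × 64.09 = 128.2.
Round up to the next whole participant.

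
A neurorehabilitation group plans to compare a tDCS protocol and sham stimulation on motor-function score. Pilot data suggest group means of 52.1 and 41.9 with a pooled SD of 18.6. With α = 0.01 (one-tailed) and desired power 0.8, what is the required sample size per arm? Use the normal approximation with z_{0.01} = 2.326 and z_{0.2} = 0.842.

Cohen's d = |M₁ − M₂| / SD_pooled = |52.1 − 41.9| / 18.6 = 10.2 / 18.6 = 0.548.
For two independent groups with equal n: n = 2·((z_{α} + z_β) / d)².
z_{α} + z_β = 2.326 + 0.842 = 3.168.
n = 2 × (3.168 / 0.548)² = 2 × 5.781² = 2 × 33.42 = 66.8.
Round up to the next whole participant.

n = 67 per group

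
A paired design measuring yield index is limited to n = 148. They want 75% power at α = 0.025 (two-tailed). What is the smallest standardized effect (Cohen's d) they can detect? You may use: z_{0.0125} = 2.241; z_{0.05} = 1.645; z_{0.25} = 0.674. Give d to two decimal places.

d_min ≈ 0.24

For a single sample (or paired design) of n = 148: d_min = (z_{α/2} + z_β)/√n.
z-sum = 2.241 + 0.674 = 2.915.
d_min = 2.915 / √148 = 2.915 / 12.166 = 0.240.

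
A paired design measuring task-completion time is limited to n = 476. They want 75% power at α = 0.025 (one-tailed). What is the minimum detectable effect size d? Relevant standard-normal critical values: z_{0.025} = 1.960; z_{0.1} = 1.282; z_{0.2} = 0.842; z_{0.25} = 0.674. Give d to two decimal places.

For a single sample (or paired design) of n = 476: d_min = (z_{α} + z_β)/√n.
z-sum = 1.960 + 0.674 = 2.634.
d_min = 2.634 / √476 = 2.634 / 21.817 = 0.121.

d_min ≈ 0.12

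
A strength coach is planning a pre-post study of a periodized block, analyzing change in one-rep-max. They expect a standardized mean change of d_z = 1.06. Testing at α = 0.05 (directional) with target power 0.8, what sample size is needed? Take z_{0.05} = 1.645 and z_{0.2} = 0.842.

For a paired (one-sample on differences) test: n = ((z_{α} + z_β) / d)².
z_{α} + z_β = 1.645 + 0.842 = 2.487.
n = (2.487 / 1.06)² = 2.346² = 5.50.
Round up.

n = 6 pairs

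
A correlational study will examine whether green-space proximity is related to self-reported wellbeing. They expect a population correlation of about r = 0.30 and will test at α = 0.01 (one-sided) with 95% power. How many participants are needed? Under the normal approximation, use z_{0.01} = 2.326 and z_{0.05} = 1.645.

Fisher's z: C = ½·ln((1+r)/(1−r)) = ½·ln(1.8571) = 0.3095.
n = ((z_{α} + z_β)/C)² + 3.
(2.326 + 1.645) / 0.3095 = 3.971 / 0.3095 = 12.830.
n = 12.830² + 3 = 164.62 + 3 = 167.6.
Round up.

n = 168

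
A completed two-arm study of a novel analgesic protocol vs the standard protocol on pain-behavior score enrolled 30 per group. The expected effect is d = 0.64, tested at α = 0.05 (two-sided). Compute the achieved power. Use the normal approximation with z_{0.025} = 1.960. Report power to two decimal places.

power ≈ 0.70

For two equal groups, power = Φ(d·√(n/2) − z_{α/2}).
d·√(n/2) = 0.64 × √(30/2) = 0.64 × 3.873 = 2.479.
z_β = 2.479 − 1.960 = 0.519.
Power = Φ(0.519) = 0.698.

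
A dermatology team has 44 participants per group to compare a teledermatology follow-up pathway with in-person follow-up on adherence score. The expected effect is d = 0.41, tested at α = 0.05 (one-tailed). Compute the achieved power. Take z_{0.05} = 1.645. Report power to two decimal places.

power ≈ 0.61

For two equal groups, power = Φ(d·√(n/2) − z_{α}).
d·√(n/2) = 0.41 × √(44/2) = 0.41 × 4.690 = 1.923.
z_β = 1.923 − 1.645 = 0.278.
Power = Φ(0.278) = 0.610.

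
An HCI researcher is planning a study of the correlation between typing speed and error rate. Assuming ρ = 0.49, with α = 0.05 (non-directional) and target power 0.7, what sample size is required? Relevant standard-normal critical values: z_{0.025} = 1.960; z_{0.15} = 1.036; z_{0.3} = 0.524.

Fisher's z: C = ½·ln((1+r)/(1−r)) = ½·ln(2.9216) = 0.5361.
n = ((z_{α/2} + z_β)/C)² + 3.
(1.960 + 0.524) / 0.5361 = 2.484 / 0.5361 = 4.633.
n = 4.633² + 3 = 21.47 + 3 = 24.5.
Round up.

n = 25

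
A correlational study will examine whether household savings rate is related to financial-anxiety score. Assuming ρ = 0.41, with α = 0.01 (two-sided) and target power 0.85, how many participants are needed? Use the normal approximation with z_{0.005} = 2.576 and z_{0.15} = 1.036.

Fisher's z: C = ½·ln((1+r)/(1−r)) = ½·ln(2.3898) = 0.4356.
n = ((z_{α/2} + z_β)/C)² + 3.
(2.576 + 1.036) / 0.4356 = 3.612 / 0.4356 = 8.292.
n = 8.292² + 3 = 68.76 + 3 = 71.8.
Round up.

n = 72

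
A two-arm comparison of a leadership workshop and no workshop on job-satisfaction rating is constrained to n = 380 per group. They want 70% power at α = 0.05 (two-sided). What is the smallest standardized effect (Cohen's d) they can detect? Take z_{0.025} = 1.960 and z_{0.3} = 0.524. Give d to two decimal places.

d_min ≈ 0.18

For two independent groups of n = 380 each: d_min = (z_{α/2} + z_β)·√(2/n).
z-sum = 1.960 + 0.524 = 2.484.
d_min = 2.484 × √(2/380) = 2.484 × 0.0725 = 0.180.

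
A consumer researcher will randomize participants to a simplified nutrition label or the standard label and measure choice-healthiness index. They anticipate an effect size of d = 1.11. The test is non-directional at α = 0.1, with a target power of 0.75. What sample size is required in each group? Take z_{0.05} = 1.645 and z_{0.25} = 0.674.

For two independent groups with equal n: n = 2·((z_{α/2} + z_β) / d)².
z_{α/2} + z_β = 1.645 + 0.674 = 2.319.
n = 2 × (2.319 / 1.11)² = 2 × 2.089² = 2 × 4.36 = 8.7.
Round up to the next whole participant.

n = 9 per group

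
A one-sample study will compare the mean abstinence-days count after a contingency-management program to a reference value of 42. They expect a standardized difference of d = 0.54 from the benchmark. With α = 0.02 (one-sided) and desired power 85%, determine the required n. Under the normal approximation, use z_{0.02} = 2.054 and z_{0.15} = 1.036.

For a one-sample test: n = ((z_{α} + z_β) / d)².
z_{α} + z_β = 2.054 + 1.036 = 3.090.
n = (3.090 / 0.54)² = 5.722² = 32.74.
Round up.

n = 33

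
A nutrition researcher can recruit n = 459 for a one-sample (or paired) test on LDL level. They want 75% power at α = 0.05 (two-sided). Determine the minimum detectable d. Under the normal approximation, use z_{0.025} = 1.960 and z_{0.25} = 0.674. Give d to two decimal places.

For a single sample (or paired design) of n = 459: d_min = (z_{α/2} + z_β)/√n.
z-sum = 1.960 + 0.674 = 2.634.
d_min = 2.634 / √459 = 2.634 / 21.424 = 0.123.

d_min ≈ 0.12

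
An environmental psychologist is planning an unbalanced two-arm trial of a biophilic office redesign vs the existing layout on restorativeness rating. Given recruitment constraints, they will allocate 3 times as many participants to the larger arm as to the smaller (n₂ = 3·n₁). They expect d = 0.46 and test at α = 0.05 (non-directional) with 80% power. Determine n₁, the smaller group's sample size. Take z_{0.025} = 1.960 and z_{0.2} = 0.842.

With allocation ratio k = n₂/n₁ = 3, Var(x̄₁−x̄₂) = σ²(1/n₁ + 1/(k·n₁)) = σ²·(k+1)/(k·n₁).
So n₁ = (1 + 1/k)·((z_{α/2} + z_β)/d)² = 1.333 × (2.802/0.46)².
n₁ = 1.333 × 37.10 = 49.5.
Round up: n₁ = 50, giving n₂ = 3 × 50 = 150.

n₁ = 50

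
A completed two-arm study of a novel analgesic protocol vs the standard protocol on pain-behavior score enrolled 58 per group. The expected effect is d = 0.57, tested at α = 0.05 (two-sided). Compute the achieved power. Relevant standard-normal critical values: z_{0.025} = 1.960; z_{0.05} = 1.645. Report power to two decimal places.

power ≈ 0.87

For two equal groups, power = Φ(d·√(n/2) − z_{α/2}).
d·√(n/2) = 0.57 × √(58/2) = 0.57 × 5.385 = 3.070.
z_β = 3.070 − 1.960 = 1.110.
Power = Φ(1.110) = 0.866.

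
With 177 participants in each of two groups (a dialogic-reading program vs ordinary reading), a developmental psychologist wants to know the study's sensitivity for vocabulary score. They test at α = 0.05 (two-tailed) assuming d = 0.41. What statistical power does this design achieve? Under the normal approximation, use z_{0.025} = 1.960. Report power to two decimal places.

For two equal groups, power = Φ(d·√(n/2) − z_{α/2}).
d·√(n/2) = 0.41 × √(177/2) = 0.41 × 9.407 = 3.857.
z_β = 3.857 − 1.960 = 1.897.
Power = Φ(1.897) = 0.971.

power ≈ 0.97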